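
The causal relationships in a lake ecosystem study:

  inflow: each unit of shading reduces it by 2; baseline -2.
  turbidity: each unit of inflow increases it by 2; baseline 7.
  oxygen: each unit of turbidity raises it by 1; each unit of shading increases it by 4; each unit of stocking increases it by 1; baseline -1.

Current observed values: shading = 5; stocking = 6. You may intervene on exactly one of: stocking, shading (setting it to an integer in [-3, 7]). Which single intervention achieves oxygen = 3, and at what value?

set stocking = 1

Intervening on stocking: with other inputs at their observed values, oxygen = stocking + 2. Solving for 3 gives stocking = 1, within [-3, 7].
Intervening on shading: the paths from shading to oxygen cancel (net effect zero), leaving oxygen = 8; 3 is unreachable this way.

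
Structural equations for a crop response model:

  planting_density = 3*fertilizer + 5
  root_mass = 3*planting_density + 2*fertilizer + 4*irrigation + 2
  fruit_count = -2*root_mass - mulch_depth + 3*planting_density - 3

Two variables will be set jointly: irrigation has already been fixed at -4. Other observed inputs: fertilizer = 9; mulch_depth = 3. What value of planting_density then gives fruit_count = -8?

planting_density = -2

With irrigation held at -4:
Intervening on planting_density fixes its value directly, overriding its dependence on fertilizer.
Substituting into the root_mass equation gives root_mass = 3*planting_density + 4.
This gives fruit_count = -3*planting_density - 14.
Solve -3*planting_density - 14 = -8: planting_density = (-8 + 14) / -3 = -2.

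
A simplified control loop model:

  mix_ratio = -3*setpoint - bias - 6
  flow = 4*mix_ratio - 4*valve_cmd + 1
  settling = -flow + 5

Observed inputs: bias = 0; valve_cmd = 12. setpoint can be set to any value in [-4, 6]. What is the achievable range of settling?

Substituting into the mix_ratio equation gives mix_ratio = -3*setpoint - 6.
So flow = -12*setpoint - 71.
Substituting into the settling equation gives settling = 12*setpoint + 76.
Linear in setpoint, so extremes are at the endpoints: setpoint = -4 gives settling = 28; setpoint = 6 gives settling = 148.

28 to 148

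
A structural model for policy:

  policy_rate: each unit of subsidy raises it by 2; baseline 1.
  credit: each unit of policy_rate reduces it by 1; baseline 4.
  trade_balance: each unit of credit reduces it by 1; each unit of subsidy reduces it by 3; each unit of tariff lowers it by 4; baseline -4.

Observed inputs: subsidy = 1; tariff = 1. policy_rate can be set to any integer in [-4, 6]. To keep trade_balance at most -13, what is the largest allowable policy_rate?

policy_rate = 2

Intervening on policy_rate fixes its value directly, overriding its dependence on subsidy.
Substituting into the trade_balance equation gives trade_balance = policy_rate - 15.
Require policy_rate - 15 ≤ -13, so policy_rate ≤ 2.
The largest integer in [-4, 6] satisfying this is 2.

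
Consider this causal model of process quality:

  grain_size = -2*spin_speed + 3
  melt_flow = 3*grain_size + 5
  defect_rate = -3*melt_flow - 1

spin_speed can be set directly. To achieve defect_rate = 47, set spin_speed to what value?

spin_speed = 5

Substituting into the melt_flow equation gives melt_flow = -6*spin_speed + 14.
So defect_rate = 18*spin_speed - 43.
Solve 18*spin_speed - 43 = 47: spin_speed = (47 + 43) / 18 = 5.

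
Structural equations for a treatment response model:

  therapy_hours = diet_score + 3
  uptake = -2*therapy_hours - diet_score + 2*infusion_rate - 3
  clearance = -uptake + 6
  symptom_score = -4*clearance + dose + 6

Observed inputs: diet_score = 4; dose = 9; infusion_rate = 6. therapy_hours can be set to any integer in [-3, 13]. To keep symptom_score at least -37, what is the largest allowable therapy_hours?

therapy_hours = 6

Intervening on therapy_hours fixes its value directly, overriding its dependence on diet_score.
Substituting into the uptake equation gives uptake = -2*therapy_hours + 5.
Substituting into the clearance equation gives clearance = 2*therapy_hours + 1.
symptom_score becomes -8*therapy_hours + 11.
Require -8*therapy_hours + 11 ≥ -37, so therapy_hours ≤ 6.
The largest integer in [-3, 13] satisfying this is 6.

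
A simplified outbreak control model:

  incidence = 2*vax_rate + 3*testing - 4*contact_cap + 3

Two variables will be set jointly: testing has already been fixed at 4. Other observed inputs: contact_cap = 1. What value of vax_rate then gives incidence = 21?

vax_rate = 5

With testing held at 4:
Substituting into the incidence equation gives incidence = 2*vax_rate + 11.
Solve 2*vax_rate + 11 = 21: vax_rate = (21 - 11) / 2 = 5.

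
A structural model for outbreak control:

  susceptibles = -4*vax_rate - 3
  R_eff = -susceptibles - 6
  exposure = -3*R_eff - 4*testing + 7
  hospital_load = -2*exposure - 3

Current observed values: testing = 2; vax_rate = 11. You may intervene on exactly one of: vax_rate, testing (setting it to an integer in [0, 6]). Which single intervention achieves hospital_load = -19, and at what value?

Intervening on vax_rate: with other inputs at their observed values, hospital_load = 24*vax_rate - 19. Solving for -19 gives vax_rate = 0, within [0, 6].
Intervening on testing: hospital_load = 8*testing + 229. Reaching -19 requires testing = -31, outside [0, 6].

set vax_rate = 0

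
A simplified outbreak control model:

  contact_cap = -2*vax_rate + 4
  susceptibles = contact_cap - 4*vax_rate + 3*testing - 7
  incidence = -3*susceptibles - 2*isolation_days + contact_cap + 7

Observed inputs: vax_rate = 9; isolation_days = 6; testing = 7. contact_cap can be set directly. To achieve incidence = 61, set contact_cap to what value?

Intervening on contact_cap fixes its value directly, overriding its dependence on vax_rate.
Substituting into the susceptibles equation gives susceptibles = contact_cap - 22.
Substituting into the incidence equation gives incidence = -2*contact_cap + 61.
Solve -2*contact_cap + 61 = 61: contact_cap = (61 - 61) / -2 = 0.

contact_cap = 0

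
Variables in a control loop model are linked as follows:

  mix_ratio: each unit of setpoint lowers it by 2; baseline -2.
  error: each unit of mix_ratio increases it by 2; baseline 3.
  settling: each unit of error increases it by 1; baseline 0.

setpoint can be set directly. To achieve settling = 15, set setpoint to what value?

setpoint = -4

Substituting into the error equation gives error = -4*setpoint - 1.
Substituting into the settling equation gives settling = -4*setpoint - 1.
Solve -4*setpoint - 1 = 15: setpoint = (15 + 1) / -4 = -4.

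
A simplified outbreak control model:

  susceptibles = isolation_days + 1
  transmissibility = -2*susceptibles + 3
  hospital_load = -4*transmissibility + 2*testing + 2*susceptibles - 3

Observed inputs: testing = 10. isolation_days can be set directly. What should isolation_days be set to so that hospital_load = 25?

isolation_days = 1

Substituting into the transmissibility equation gives transmissibility = -2*isolation_days + 1.
Substituting into the hospital_load equation gives hospital_load = 10*isolation_days + 15.
Solve 10*isolation_days + 15 = 25: isolation_days = (25 - 15) / 10 = 1.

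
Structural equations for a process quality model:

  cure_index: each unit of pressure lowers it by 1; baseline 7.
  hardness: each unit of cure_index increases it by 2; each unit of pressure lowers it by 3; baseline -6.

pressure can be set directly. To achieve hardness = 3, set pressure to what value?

pressure = 1

Substituting into the hardness equation gives hardness = -5*pressure + 8.
Solve -5*pressure + 8 = 3: pressure = (3 - 8) / -5 = 1.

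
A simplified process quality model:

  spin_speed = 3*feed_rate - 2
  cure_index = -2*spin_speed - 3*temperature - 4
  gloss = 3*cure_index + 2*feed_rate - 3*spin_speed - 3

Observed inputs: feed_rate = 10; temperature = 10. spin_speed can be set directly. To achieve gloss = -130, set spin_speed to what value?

Intervening on spin_speed fixes its value directly, overriding its dependence on feed_rate.
Substituting into the cure_index equation gives cure_index = -2*spin_speed - 34.
This gives gloss = -9*spin_speed - 85.
Solve -9*spin_speed - 85 = -130: spin_speed = (-130 + 85) / -9 = 5.

spin_speed = 5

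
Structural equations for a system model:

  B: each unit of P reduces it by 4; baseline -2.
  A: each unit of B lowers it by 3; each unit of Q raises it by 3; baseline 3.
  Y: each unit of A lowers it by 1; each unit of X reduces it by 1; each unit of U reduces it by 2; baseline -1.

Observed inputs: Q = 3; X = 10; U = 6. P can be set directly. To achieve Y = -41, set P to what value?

P = 0

Substituting into the A equation gives A = 12*P + 18.
Substituting into the Y equation gives Y = -12*P - 41.
Solve -12*P - 41 = -41: P = (-41 + 41) / -12 = 0.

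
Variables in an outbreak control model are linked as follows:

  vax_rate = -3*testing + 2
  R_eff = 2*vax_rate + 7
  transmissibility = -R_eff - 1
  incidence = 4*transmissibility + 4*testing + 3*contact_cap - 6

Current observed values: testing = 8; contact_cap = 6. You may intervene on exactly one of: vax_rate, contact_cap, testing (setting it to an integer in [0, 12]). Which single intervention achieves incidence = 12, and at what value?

Intervening on vax_rate: with other inputs at their observed values, incidence = -8*vax_rate + 12. Solving for 12 gives vax_rate = 0, within [0, 12].
Intervening on contact_cap: incidence = 3*contact_cap + 170. Reaching 12 requires contact_cap = -158/3, not an integer.
Intervening on testing: incidence = 28*testing - 36. Reaching 12 requires testing = 12/7, not an integer.

set vax_rate = 0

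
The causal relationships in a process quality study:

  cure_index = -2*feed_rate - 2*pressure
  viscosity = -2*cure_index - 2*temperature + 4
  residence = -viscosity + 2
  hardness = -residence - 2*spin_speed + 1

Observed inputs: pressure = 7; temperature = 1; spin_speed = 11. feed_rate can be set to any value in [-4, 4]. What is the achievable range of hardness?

Substituting into the cure_index equation gives cure_index = -2*feed_rate - 14.
So viscosity = 4*feed_rate + 30.
Substituting into the residence equation gives residence = -4*feed_rate - 28.
Substituting into the hardness equation gives hardness = 4*feed_rate + 7.
Linear in feed_rate, so extremes are at the endpoints: feed_rate = -4 gives hardness = -9; feed_rate = 4 gives hardness = 23.

-9 to 23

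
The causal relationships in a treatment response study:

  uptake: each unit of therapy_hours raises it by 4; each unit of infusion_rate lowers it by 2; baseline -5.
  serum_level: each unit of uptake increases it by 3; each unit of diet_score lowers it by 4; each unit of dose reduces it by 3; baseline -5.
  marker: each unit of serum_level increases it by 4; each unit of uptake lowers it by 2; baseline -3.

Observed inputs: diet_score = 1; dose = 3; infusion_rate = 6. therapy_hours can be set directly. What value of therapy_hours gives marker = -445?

therapy_hours = -5

Substituting into the uptake equation gives uptake = 4*therapy_hours - 17.
Substituting into the serum_level equation gives serum_level = 12*therapy_hours - 69.
So marker = 40*therapy_hours - 245.
Solve 40*therapy_hours - 245 = -445: therapy_hours = (-445 + 245) / 40 = -5.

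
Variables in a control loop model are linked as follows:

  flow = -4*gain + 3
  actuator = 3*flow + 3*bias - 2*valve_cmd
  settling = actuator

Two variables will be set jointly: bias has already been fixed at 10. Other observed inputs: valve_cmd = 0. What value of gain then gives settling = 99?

With bias held at 10:
Substituting into the actuator equation gives actuator = -12*gain + 39.
This gives settling = -12*gain + 39.
Solve -12*gain + 39 = 99: gain = (99 - 39) / -12 = -5.

gain = -5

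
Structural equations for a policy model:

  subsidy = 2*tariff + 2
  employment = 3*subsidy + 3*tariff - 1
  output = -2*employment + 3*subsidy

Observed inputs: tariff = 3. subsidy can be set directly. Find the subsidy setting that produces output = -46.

subsidy = 10

Intervening on subsidy fixes its value directly, overriding its dependence on tariff.
Substituting into the employment equation gives employment = 3*subsidy + 8.
So output = -3*subsidy - 16.
Solve -3*subsidy - 16 = -46: subsidy = (-46 + 16) / -3 = 10.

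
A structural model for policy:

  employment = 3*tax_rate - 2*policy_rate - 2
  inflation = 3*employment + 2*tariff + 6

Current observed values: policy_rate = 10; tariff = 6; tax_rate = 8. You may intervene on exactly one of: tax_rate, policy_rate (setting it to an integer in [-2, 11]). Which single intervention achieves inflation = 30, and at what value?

set policy_rate = 9

Intervening on tax_rate: inflation = 9*tax_rate - 48. Reaching 30 requires tax_rate = 26/3, not an integer.
Intervening on policy_rate: with other inputs at their observed values, inflation = -6*policy_rate + 84. Solving for 30 gives policy_rate = 9, within [-2, 11].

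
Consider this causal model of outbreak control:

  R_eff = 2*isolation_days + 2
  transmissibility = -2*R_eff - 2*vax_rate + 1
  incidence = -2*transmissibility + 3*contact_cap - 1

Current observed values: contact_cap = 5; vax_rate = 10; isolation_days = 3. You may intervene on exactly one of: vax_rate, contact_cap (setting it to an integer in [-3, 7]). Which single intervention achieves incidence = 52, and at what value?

Intervening on vax_rate: with other inputs at their observed values, incidence = 4*vax_rate + 44. Solving for 52 gives vax_rate = 2, within [-3, 7].
Intervening on contact_cap: incidence = 3*contact_cap + 69. Reaching 52 requires contact_cap = -17/3, not an integer.

set vax_rate = 2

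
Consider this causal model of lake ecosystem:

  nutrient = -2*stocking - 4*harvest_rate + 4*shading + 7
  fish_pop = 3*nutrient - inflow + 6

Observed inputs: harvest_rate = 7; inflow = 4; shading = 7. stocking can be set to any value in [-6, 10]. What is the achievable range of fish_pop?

-37 to 59

Substituting into the nutrient equation gives nutrient = -2*stocking + 7.
Substituting into the fish_pop equation gives fish_pop = -6*stocking + 23.
Linear in stocking, so extremes are at the endpoints: stocking = -6 gives fish_pop = 59; stocking = 10 gives fish_pop = -37.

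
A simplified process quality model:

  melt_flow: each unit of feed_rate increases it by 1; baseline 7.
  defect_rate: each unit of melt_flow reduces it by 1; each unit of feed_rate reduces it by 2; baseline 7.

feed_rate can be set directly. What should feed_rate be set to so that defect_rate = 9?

feed_rate = -3

Substituting into the defect_rate equation gives defect_rate = -3*feed_rate.
Solve -3*feed_rate = 9: feed_rate = 9 / -3 = -3.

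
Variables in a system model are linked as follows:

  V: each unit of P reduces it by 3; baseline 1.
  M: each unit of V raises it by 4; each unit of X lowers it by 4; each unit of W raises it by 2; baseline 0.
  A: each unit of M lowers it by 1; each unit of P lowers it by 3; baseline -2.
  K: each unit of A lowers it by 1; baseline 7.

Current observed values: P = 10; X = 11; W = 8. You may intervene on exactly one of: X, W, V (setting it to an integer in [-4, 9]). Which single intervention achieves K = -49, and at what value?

set X = -3

Intervening on X: with other inputs at their observed values, K = -4*X - 61. Solving for -49 gives X = -3, within [-4, 9].
Intervening on W: K = 2*W - 121. Reaching -49 requires W = 36, outside [-4, 9].
Intervening on V: K = 4*V + 11. Reaching -49 requires V = -15, outside [-4, 9].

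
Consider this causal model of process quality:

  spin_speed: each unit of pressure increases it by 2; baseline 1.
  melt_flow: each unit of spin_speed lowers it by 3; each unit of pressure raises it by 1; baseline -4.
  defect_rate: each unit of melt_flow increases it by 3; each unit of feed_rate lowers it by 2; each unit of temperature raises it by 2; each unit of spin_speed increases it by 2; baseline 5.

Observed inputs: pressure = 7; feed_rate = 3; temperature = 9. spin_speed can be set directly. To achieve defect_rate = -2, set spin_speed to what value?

Intervening on spin_speed fixes its value directly, overriding its dependence on pressure.
Substituting into the melt_flow equation gives melt_flow = -3*spin_speed + 3.
defect_rate becomes -7*spin_speed + 26.
Solve -7*spin_speed + 26 = -2: spin_speed = (-2 - 26) / -7 = 4.

spin_speed = 4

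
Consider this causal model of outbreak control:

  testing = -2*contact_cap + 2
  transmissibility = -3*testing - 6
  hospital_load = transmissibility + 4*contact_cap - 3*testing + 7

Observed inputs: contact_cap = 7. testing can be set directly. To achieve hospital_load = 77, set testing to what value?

Intervening on testing fixes its value directly, overriding its dependence on contact_cap.
Substituting into the hospital_load equation gives hospital_load = -6*testing + 29.
Solve -6*testing + 29 = 77: testing = (77 - 29) / -6 = -8.

testing = -8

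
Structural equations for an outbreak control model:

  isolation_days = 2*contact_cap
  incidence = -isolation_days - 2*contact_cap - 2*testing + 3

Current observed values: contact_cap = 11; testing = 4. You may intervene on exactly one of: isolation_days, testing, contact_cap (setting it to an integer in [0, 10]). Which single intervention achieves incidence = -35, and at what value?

Intervening on isolation_days: with other inputs at their observed values, incidence = -isolation_days - 27. Solving for -35 gives isolation_days = 8, within [0, 10].
Intervening on testing: incidence = -2*testing - 41. Reaching -35 requires testing = -3, outside [0, 10].
Intervening on contact_cap: incidence = -4*contact_cap - 5. Reaching -35 requires contact_cap = 15/2, not an integer.

set isolation_days = 8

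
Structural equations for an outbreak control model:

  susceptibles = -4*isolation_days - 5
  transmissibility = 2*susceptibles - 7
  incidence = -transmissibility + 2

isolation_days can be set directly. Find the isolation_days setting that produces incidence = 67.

isolation_days = 6

Substituting into the transmissibility equation gives transmissibility = -8*isolation_days - 17.
Substituting into the incidence equation gives incidence = 8*isolation_days + 19.
Solve 8*isolation_days + 19 = 67: isolation_days = (67 - 19) / 8 = 6.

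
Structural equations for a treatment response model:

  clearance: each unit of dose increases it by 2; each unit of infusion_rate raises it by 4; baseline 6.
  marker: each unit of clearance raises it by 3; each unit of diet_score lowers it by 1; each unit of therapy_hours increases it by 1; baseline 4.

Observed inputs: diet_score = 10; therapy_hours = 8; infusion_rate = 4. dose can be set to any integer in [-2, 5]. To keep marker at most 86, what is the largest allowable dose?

Substituting into the clearance equation gives clearance = 2*dose + 22.
Substituting into the marker equation gives marker = 6*dose + 68.
Require 6*dose + 68 ≤ 86, so dose ≤ 3.
The largest integer in [-2, 5] satisfying this is 3.

dose = 3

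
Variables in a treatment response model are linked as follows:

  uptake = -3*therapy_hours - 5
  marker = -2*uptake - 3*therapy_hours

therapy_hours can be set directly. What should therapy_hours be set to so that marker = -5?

Substituting into the marker equation gives marker = 3*therapy_hours + 10.
Solve 3*therapy_hours + 10 = -5: therapy_hours = (-5 - 10) / 3 = -5.

therapy_hours = -5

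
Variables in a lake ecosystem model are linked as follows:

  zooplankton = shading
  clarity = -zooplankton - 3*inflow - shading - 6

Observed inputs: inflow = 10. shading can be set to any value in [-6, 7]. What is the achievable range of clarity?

-50 to -24

Substituting into the clarity equation gives clarity = -2*shading - 36.
Linear in shading, so extremes are at the endpoints: shading = -6 gives clarity = -24; shading = 7 gives clarity = -50.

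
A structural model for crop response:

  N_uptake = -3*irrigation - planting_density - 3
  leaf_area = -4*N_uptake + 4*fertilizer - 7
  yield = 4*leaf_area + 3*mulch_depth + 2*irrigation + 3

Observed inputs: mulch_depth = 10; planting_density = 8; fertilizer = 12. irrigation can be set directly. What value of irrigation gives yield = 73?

Substituting into the N_uptake equation gives N_uptake = -3*irrigation - 11.
This gives leaf_area = 12*irrigation + 85.
yield becomes 50*irrigation + 373.
Solve 50*irrigation + 373 = 73: irrigation = (73 - 373) / 50 = -6.

irrigation = -6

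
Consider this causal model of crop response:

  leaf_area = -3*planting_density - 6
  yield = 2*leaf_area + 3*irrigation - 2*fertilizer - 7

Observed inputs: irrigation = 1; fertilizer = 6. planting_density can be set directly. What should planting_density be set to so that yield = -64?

planting_density = 6

Substituting into the yield equation gives yield = -6*planting_density - 28.
Solve -6*planting_density - 28 = -64: planting_density = (-64 + 28) / -6 = 6.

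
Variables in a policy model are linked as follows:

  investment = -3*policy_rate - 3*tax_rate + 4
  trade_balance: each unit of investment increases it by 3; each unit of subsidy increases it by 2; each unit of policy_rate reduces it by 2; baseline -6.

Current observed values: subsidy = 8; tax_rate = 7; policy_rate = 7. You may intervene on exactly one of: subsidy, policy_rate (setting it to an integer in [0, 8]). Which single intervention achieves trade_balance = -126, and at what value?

Intervening on subsidy: with other inputs at their observed values, trade_balance = 2*subsidy - 134. Solving for -126 gives subsidy = 4, within [0, 8].
Intervening on policy_rate: trade_balance = -11*policy_rate - 41. Reaching -126 requires policy_rate = 85/11, not an integer.

set subsidy = 4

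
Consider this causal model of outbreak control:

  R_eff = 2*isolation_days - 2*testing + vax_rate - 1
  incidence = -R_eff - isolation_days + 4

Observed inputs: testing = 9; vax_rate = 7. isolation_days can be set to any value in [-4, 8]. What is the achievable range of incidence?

Substituting into the R_eff equation gives R_eff = 2*isolation_days - 12.
Substituting into the incidence equation gives incidence = -3*isolation_days + 16.
Linear in isolation_days, so extremes are at the endpoints: isolation_days = -4 gives incidence = 28; isolation_days = 8 gives incidence = -8.

-8 to 28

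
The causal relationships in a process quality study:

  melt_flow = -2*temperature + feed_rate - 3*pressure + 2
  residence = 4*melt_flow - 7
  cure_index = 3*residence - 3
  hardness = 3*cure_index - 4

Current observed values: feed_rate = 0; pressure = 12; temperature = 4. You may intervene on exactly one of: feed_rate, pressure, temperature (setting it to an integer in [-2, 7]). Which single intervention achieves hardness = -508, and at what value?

Intervening on feed_rate: hardness = 36*feed_rate - 1588. Reaching -508 requires feed_rate = 30, outside [-2, 7].
Intervening on pressure: with other inputs at their observed values, hardness = -108*pressure - 292. Solving for -508 gives pressure = 2, within [-2, 7].
Intervening on temperature: hardness = -72*temperature - 1300. Reaching -508 requires temperature = -11, outside [-2, 7].

set pressure = 2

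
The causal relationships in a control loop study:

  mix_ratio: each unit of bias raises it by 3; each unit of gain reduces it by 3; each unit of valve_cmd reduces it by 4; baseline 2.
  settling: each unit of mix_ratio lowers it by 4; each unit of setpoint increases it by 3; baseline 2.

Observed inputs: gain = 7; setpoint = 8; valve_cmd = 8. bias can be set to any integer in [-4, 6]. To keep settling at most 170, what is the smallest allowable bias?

Substituting into the mix_ratio equation gives mix_ratio = 3*bias - 51.
So settling = -12*bias + 230.
Require -12*bias + 230 ≤ 170, so bias ≥ 5.
The smallest integer in [-4, 6] satisfying this is 5.

bias = 5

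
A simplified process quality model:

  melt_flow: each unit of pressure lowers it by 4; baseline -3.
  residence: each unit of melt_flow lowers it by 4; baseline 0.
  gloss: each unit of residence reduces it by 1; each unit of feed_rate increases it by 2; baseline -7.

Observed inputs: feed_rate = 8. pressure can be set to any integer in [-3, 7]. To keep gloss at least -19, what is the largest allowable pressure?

Substituting into the residence equation gives residence = 16*pressure + 12.
Substituting into the gloss equation gives gloss = -16*pressure - 3.
Require -16*pressure - 3 ≥ -19, so pressure ≤ 1.
The largest integer in [-3, 7] satisfying this is 1.

pressure = 1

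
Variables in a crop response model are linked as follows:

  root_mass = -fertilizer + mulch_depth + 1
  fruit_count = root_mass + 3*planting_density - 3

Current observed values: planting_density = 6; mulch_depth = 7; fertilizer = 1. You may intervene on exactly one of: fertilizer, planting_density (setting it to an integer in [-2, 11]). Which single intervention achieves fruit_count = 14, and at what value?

Intervening on fertilizer: with other inputs at their observed values, fruit_count = -fertilizer + 23. Solving for 14 gives fertilizer = 9, within [-2, 11].
Intervening on planting_density: fruit_count = 3*planting_density + 4. Reaching 14 requires planting_density = 10/3, not an integer.

set fertilizer = 9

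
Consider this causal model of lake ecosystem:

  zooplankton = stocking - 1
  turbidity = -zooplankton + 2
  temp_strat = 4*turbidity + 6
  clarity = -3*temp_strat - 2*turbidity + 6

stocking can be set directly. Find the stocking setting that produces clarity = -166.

stocking = -8

Substituting into the turbidity equation gives turbidity = -stocking + 3.
So temp_strat = -4*stocking + 18.
Substituting into the clarity equation gives clarity = 14*stocking - 54.
Solve 14*stocking - 54 = -166: stocking = (-166 + 54) / 14 = -8.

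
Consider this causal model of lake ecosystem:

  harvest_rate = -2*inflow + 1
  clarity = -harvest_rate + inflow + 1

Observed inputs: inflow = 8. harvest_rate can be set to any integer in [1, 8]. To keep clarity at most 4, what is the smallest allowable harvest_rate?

Intervening on harvest_rate fixes its value directly, overriding its dependence on inflow.
Substituting into the clarity equation gives clarity = -harvest_rate + 9.
Require -harvest_rate + 9 ≤ 4, so harvest_rate ≥ 5.
The smallest integer in [1, 8] satisfying this is 5.

harvest_rate = 5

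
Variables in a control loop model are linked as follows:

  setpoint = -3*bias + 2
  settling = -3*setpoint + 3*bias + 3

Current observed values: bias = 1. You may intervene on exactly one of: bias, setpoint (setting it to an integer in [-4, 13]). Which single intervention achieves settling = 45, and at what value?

Intervening on bias: with other inputs at their observed values, settling = 12*bias - 3. Solving for 45 gives bias = 4, within [-4, 13].
Intervening on setpoint: settling = -3*setpoint + 6. Reaching 45 requires setpoint = -13, outside [-4, 13].

set bias = 4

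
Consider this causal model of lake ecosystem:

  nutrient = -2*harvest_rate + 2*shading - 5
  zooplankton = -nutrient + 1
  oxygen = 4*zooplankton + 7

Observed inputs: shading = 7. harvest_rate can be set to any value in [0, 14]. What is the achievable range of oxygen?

Substituting into the nutrient equation gives nutrient = -2*harvest_rate + 9.
This gives zooplankton = 2*harvest_rate - 8.
Substituting into the oxygen equation gives oxygen = 8*harvest_rate - 25.
Linear in harvest_rate, so extremes are at the endpoints: harvest_rate = 0 gives oxygen = -25; harvest_rate = 14 gives oxygen = 87.

-25 to 87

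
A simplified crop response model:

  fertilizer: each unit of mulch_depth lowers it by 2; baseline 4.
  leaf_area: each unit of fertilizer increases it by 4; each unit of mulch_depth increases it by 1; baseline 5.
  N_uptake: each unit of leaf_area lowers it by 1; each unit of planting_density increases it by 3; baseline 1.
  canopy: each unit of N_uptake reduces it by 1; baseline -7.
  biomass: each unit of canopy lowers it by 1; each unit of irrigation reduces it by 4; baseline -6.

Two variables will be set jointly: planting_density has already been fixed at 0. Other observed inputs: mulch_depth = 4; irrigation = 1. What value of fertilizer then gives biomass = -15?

With planting_density held at 0:
Intervening on fertilizer fixes its value directly, overriding its dependence on mulch_depth.
Substituting into the leaf_area equation gives leaf_area = 4*fertilizer + 9.
This gives N_uptake = -4*fertilizer - 8.
This gives canopy = 4*fertilizer + 1.
So biomass = -4*fertilizer - 11.
Solve -4*fertilizer - 11 = -15: fertilizer = (-15 + 11) / -4 = 1.

fertilizer = 1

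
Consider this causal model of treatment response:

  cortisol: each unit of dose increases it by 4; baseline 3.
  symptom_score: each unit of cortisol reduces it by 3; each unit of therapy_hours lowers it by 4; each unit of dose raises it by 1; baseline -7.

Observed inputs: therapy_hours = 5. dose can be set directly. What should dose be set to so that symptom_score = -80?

dose = 4

Substituting into the symptom_score equation gives symptom_score = -11*dose - 36.
Solve -11*dose - 36 = -80: dose = (-80 + 36) / -11 = 4.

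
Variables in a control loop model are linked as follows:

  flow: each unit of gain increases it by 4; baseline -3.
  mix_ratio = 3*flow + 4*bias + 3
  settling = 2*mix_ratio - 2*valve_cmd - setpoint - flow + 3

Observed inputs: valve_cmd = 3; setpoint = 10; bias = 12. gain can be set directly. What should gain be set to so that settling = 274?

gain = 10

Substituting into the mix_ratio equation gives mix_ratio = 12*gain + 42.
Substituting into the settling equation gives settling = 20*gain + 74.
Solve 20*gain + 74 = 274: gain = (274 - 74) / 20 = 10.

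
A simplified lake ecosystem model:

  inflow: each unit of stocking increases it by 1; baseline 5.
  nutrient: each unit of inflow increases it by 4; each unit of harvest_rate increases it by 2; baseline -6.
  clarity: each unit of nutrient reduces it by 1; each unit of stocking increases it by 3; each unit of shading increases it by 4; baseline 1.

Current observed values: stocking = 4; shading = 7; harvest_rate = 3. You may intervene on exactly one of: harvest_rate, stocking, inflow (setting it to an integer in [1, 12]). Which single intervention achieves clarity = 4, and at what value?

set stocking = 5

Intervening on harvest_rate: clarity = -2*harvest_rate + 11. Reaching 4 requires harvest_rate = 7/2, not an integer.
Intervening on stocking: with other inputs at their observed values, clarity = -stocking + 9. Solving for 4 gives stocking = 5, within [1, 12].
Intervening on inflow: clarity = -4*inflow + 41. Reaching 4 requires inflow = 37/4, not an integer.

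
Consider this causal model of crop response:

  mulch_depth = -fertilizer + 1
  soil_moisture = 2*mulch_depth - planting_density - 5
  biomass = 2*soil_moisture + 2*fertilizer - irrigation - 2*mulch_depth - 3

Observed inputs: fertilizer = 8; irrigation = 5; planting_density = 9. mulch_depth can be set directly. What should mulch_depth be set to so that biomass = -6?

mulch_depth = 7

Intervening on mulch_depth fixes its value directly, overriding its dependence on fertilizer.
Substituting into the soil_moisture equation gives soil_moisture = 2*mulch_depth - 14.
Substituting into the biomass equation gives biomass = 2*mulch_depth - 20.
Solve 2*mulch_depth - 20 = -6: mulch_depth = (-6 + 20) / 2 = 7.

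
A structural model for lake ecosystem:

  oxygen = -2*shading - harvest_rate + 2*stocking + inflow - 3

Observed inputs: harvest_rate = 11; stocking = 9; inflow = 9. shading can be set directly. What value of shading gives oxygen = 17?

shading = -2

Substituting into the oxygen equation gives oxygen = -2*shading + 13.
Solve -2*shading + 13 = 17: shading = (17 - 13) / -2 = -2.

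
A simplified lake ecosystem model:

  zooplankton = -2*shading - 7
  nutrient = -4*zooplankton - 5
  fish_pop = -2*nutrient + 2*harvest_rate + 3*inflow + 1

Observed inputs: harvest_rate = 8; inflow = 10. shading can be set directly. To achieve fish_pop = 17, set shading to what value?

Substituting into the nutrient equation gives nutrient = 8*shading + 23.
fish_pop becomes -16*shading + 1.
Solve -16*shading + 1 = 17: shading = (17 - 1) / -16 = -1.

shading = -1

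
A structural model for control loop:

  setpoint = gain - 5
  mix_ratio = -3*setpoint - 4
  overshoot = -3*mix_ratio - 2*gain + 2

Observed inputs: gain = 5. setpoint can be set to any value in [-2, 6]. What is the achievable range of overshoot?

-14 to 58

Intervening on setpoint fixes its value directly, overriding its dependence on gain.
Substituting into the overshoot equation gives overshoot = 9*setpoint + 4.
Linear in setpoint, so extremes are at the endpoints: setpoint = -2 gives overshoot = -14; setpoint = 6 gives overshoot = 58.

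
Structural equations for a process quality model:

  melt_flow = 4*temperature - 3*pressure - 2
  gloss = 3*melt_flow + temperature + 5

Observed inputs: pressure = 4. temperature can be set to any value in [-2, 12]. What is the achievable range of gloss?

Substituting into the melt_flow equation gives melt_flow = 4*temperature - 14.
Substituting into the gloss equation gives gloss = 13*temperature - 37.
Linear in temperature, so extremes are at the endpoints: temperature = -2 gives gloss = -63; temperature = 12 gives gloss = 119.

-63 to 119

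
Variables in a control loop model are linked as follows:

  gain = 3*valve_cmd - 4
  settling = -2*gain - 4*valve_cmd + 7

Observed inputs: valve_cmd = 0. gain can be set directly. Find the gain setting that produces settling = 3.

Intervening on gain fixes its value directly, overriding its dependence on valve_cmd.
Substituting into the settling equation gives settling = -2*gain + 7.
Solve -2*gain + 7 = 3: gain = (3 - 7) / -2 = 2.

gain = 2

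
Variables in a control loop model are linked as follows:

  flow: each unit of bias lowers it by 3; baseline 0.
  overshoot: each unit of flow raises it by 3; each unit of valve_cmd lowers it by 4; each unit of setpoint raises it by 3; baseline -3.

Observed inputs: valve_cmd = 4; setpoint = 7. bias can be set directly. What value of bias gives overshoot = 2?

Substituting into the overshoot equation gives overshoot = -9*bias + 2.
Solve -9*bias + 2 = 2: bias = (2 - 2) / -9 = 0.

bias = 0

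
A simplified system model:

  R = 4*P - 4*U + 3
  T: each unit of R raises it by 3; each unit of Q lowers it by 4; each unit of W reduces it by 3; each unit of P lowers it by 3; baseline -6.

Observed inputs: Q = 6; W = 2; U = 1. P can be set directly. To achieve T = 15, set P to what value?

P = 6

Substituting into the R equation gives R = 4*P - 1.
T becomes 9*P - 39.
Solve 9*P - 39 = 15: P = (15 + 39) / 9 = 6.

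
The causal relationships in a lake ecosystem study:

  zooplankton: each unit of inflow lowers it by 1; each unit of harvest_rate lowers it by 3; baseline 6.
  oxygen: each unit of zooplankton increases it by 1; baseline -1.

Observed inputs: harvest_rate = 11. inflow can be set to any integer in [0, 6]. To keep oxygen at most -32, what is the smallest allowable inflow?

inflow = 4

Substituting into the zooplankton equation gives zooplankton = -inflow - 27.
Substituting into the oxygen equation gives oxygen = -inflow - 28.
Require -inflow - 28 ≤ -32, so inflow ≥ 4.
The smallest integer in [0, 6] satisfying this is 4.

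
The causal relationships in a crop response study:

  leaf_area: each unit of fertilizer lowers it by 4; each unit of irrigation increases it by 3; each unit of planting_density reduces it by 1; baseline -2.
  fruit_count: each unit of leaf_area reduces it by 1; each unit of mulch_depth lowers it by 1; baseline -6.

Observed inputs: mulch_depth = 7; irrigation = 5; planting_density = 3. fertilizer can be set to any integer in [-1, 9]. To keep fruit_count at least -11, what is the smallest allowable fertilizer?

fertilizer = 3

Substituting into the leaf_area equation gives leaf_area = -4*fertilizer + 10.
Substituting into the fruit_count equation gives fruit_count = 4*fertilizer - 23.
Require 4*fertilizer - 23 ≥ -11, so fertilizer ≥ 3.
The smallest integer in [-1, 9] satisfying this is 3.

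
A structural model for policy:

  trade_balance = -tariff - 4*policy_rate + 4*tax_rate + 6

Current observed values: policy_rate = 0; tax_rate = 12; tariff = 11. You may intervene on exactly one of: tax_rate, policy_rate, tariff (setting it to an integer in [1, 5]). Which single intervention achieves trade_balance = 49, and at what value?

Intervening on tax_rate: trade_balance = 4*tax_rate - 5. Reaching 49 requires tax_rate = 27/2, not an integer.
Intervening on policy_rate: trade_balance = -4*policy_rate + 43. Reaching 49 requires policy_rate = -3/2, not an integer.
Intervening on tariff: with other inputs at their observed values, trade_balance = -tariff + 54. Solving for 49 gives tariff = 5, within [1, 5].

set tariff = 5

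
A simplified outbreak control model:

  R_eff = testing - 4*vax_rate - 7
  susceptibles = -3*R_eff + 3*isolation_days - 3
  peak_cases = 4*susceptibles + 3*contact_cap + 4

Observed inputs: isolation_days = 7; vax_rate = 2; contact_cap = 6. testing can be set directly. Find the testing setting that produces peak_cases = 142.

Substituting into the R_eff equation gives R_eff = testing - 15.
Substituting into the susceptibles equation gives susceptibles = -3*testing + 63.
This gives peak_cases = -12*testing + 274.
Solve -12*testing + 274 = 142: testing = (142 - 274) / -12 = 11.

testing = 11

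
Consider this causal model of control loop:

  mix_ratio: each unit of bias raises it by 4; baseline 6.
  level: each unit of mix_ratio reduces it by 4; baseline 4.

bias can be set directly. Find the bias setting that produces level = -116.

bias = 6

Substituting into the level equation gives level = -16*bias - 20.
Solve -16*bias - 20 = -116: bias = (-116 + 20) / -16 = 6.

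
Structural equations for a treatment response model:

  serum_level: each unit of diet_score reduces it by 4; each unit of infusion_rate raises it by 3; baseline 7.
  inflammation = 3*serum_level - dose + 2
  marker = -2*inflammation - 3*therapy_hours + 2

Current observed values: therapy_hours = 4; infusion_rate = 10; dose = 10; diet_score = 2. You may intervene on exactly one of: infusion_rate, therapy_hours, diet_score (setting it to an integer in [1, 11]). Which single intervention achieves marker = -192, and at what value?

Intervening on infusion_rate: marker = -18*infusion_rate + 12. Reaching -192 requires infusion_rate = 34/3, not an integer.
Intervening on therapy_hours: marker = -3*therapy_hours - 156. Reaching -192 requires therapy_hours = 12, outside [1, 11].
Intervening on diet_score: with other inputs at their observed values, marker = 24*diet_score - 216. Solving for -192 gives diet_score = 1, within [1, 11].

set diet_score = 1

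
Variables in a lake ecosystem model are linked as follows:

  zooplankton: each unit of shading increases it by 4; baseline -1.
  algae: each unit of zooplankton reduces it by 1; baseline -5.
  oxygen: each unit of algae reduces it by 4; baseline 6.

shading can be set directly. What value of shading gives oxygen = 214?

Substituting into the algae equation gives algae = -4*shading - 4.
oxygen becomes 16*shading + 22.
Solve 16*shading + 22 = 214: shading = (214 - 22) / 16 = 12.

shading = 12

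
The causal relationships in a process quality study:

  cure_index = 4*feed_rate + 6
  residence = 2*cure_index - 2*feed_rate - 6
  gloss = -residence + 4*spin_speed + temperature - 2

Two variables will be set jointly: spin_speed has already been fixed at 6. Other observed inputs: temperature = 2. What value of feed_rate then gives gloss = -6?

feed_rate = 4

With spin_speed held at 6:
Substituting into the residence equation gives residence = 6*feed_rate + 6.
Substituting into the gloss equation gives gloss = -6*feed_rate + 18.
Solve -6*feed_rate + 18 = -6: feed_rate = (-6 - 18) / -6 = 4.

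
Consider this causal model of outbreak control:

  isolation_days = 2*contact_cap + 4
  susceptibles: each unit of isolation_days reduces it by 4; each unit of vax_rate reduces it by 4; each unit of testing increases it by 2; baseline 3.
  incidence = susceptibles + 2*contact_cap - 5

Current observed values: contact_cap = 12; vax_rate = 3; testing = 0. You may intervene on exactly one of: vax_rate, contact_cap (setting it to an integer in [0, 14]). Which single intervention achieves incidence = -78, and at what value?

Intervening on vax_rate: incidence = -4*vax_rate - 90. Reaching -78 requires vax_rate = -3, outside [0, 14].
Intervening on contact_cap: with other inputs at their observed values, incidence = -6*contact_cap - 30. Solving for -78 gives contact_cap = 8, within [0, 14].

set contact_cap = 8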